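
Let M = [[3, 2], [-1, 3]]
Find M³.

M² = [[7, 12], [-6, 7]]
M³ = [[9, 50], [-25, 9]]

[[9, 50], [-25, 9]]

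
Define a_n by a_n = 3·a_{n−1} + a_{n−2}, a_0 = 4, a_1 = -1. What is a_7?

251

With companion matrix C = [[3, 1], [1, 0]], [a_n, a_{n−1}]ᵀ = C·[a_{n−1}, a_{n−2}]ᵀ, so [a_7, a_6]ᵀ = C⁶·[a_1, a_0]ᵀ.
C⁶ = [[1189, 360], [360, 109]], giving [a_7, a_6]ᵀ = [[251], [76]].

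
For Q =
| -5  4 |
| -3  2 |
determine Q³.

[[-29, 28], [-21, 20]]

tr Q = -3 and det Q = 2, so the characteristic polynomial is λ² − (-3)λ + (2) with roots -1 and -2.
Eigenvectors give P = [[1, 4], [1, 3]] with P⁻¹ = [[-3, 4], [1, -1]], and Q = P·diag(-1, -2)·P⁻¹.
Then Q³ = P·diag(-1, -8)·P⁻¹ = [[-1, -32], [-1, -24]] · [[-3, 4], [1, -1]] = [[-29, 28], [-21, 20]].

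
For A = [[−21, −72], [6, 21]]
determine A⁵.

[[−1701, −5832], [486, 1701]]

tr A = 0 and det A = −9, so the characteristic polynomial is λ² − (0)λ + (−9) with roots 3 and −3.
Eigenvectors give P = [[3, −4], [−1, 1]] with P⁻¹ = [[−1, −4], [−1, −3]], and A = P·diag(3, −3)·P⁻¹.
Then A⁵ = P·diag(243, −243)·P⁻¹ = [[729, 972], [−243, −243]] · [[−1, −4], [−1, −3]] = [[−1701, −5832], [486, 1701]].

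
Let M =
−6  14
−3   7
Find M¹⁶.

M² = M (a projection; rank 1, trace 1), so M¹⁶ = M.

[[−6, 14], [−3, 7]]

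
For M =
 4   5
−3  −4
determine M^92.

[[1, 0], [0, 1]]

M² = I (check: tr M = 0 and det M = −1), so M^92 = I since 92 is even.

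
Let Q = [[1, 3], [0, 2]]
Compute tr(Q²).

5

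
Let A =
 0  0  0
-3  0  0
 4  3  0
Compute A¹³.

[[0, 0, 0], [0, 0, 0], [0, 0, 0]]

A is strictly triangular, hence nilpotent: A³ = 0, so A¹³ = 0.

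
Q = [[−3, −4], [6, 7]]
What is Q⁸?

[[−13119, −13120], [19680, 19681]]

tr Q = 4 and det Q = 3, so the characteristic polynomial is λ² − (4)λ + (3) with roots 1 and 3.
Eigenvectors give P = [[−1, −2], [1, 3]] with P⁻¹ = [[−3, −2], [1, 1]], and Q = P·diag(1, 3)·P⁻¹.
Then Q⁸ = P·diag(1, 6561)·P⁻¹ = [[−1, −13122], [1, 19683]] · [[−3, −2], [1, 1]] = [[−13119, −13120], [19680, 19681]].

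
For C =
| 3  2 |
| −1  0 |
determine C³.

[[15, 14], [−7, −6]]

tr C = 3 and det C = 2, so the characteristic polynomial is λ² − (3)λ + (2) with roots 1 and 2.
Eigenvectors give P = [[−1, 2], [1, −1]] with P⁻¹ = [[1, 2], [1, 1]], and C = P·diag(1, 2)·P⁻¹.
Then C³ = P·diag(1, 8)·P⁻¹ = [[−1, 16], [1, −8]] · [[1, 2], [1, 1]] = [[15, 14], [−7, −6]].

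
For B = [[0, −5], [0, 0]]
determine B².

[[0, 0], [0, 0]]

B is strictly triangular, hence nilpotent: B² = 0, so B² = 0.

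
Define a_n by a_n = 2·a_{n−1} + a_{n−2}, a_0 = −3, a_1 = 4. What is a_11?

With companion matrix C = [[2, 1], [1, 0]], [a_n, a_{n−1}]ᵀ = C·[a_{n−1}, a_{n−2}]ᵀ, so [a_11, a_10]ᵀ = C¹⁰·[a_1, a_0]ᵀ.
C¹⁰ = [[5741, 2378], [2378, 985]], giving [a_11, a_10]ᵀ = [[15830], [6557]].

15830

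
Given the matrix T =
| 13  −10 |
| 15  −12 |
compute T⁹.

[[60073, −40390], [60585, −40902]]

tr T = 1 and det T = −6, so the characteristic polynomial is λ² − (1)λ + (−6) with roots −2 and 3.
Eigenvectors give P = [[−2, 1], [−3, 1]] with P⁻¹ = [[1, −1], [3, −2]], and T = P·diag(−2, 3)·P⁻¹.
Then T⁹ = P·diag(−512, 19683)·P⁻¹ = [[1024, 19683], [1536, 19683]] · [[1, −1], [3, −2]] = [[60073, −40390], [60585, −40902]].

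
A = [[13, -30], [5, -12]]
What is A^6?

[[2059, -3990], [665, -1266]]

tr A = 1 and det A = -6, so the characteristic polynomial is λ² − (1)λ + (-6) with roots 3 and -2.
Eigenvectors give P = [[3, -2], [1, -1]] with P⁻¹ = [[1, -2], [1, -3]], and A = P·diag(3, -2)·P⁻¹.
Then A^6 = P·diag(729, 64)·P⁻¹ = [[2187, -128], [729, -64]] · [[1, -2], [1, -3]] = [[2059, -3990], [665, -1266]].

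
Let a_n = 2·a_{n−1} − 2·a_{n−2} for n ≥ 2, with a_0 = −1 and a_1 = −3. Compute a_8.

With companion matrix M = [[2, −2], [1, 0]], [a_n, a_{n−1}]ᵀ = M·[a_{n−1}, a_{n−2}]ᵀ, so [a_8, a_7]ᵀ = M⁷·[a_1, a_0]ᵀ.
M⁷ = [[0, 16], [−8, 16]], giving [a_8, a_7]ᵀ = [[−16], [8]].

−16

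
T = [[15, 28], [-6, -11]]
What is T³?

tr T = 4 and det T = 3, so the characteristic polynomial is λ² − (4)λ + (3) with roots 3 and 1.
Eigenvectors give P = [[-7, 2], [3, -1]] with P⁻¹ = [[-1, -2], [-3, -7]], and T = P·diag(3, 1)·P⁻¹.
Then T³ = P·diag(27, 1)·P⁻¹ = [[-189, 2], [81, -1]] · [[-1, -2], [-3, -7]] = [[183, 364], [-78, -155]].

[[183, 364], [-78, -155]]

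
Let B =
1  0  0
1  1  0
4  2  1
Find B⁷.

B = I + N where N = [[0, 0, 0], [1, 0, 0], [4, 2, 0]] is strictly lower-triangular, so N³ = 0.
(I + N)⁷ = I + 7·N + 21·N² = [[1, 0, 0], [7, 1, 0], [70, 14, 1]].

[[1, 0, 0], [7, 1, 0], [70, 14, 1]]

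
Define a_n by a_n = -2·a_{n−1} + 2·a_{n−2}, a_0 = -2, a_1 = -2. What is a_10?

With companion matrix T = [[-2, 2], [1, 0]], [a_n, a_{n−1}]ᵀ = T·[a_{n−1}, a_{n−2}]ᵀ, so [a_10, a_9]ᵀ = T^9·[a_1, a_0]ᵀ.
T^9 = [[-6688, 4896], [2448, -1792]], giving [a_10, a_9]ᵀ = [[3584], [-1312]].

3584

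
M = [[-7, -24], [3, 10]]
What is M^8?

tr M = 3 and det M = 2, so the characteristic polynomial is λ² − (3)λ + (2) with roots 2 and 1.
Eigenvectors give P = [[8, 3], [-3, -1]] with P⁻¹ = [[-1, -3], [3, 8]], and M = P·diag(2, 1)·P⁻¹.
Then M^8 = P·diag(256, 1)·P⁻¹ = [[2048, 3], [-768, -1]] · [[-1, -3], [3, 8]] = [[-2039, -6120], [765, 2296]].

[[-2039, -6120], [765, 2296]]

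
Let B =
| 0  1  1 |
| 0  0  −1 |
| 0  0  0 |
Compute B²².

[[0, 0, 0], [0, 0, 0], [0, 0, 0]]

B is strictly triangular, hence nilpotent: B³ = 0, so B²² = 0.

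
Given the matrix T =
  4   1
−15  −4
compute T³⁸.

T² = I (check: tr T = 0 and det T = −1), so T³⁸ = I since 38 is even.

[[1, 0], [0, 1]]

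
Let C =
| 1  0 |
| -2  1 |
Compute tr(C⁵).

2

C = I + N where N = [[0, 0], [-2, 0]] is strictly lower-triangular, so N² = 0.
(I + N)⁵ = I + 5·N = [[1, 0], [-10, 1]].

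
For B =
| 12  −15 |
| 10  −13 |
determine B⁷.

[[4758, −6945], [4630, −6817]]

tr B = −1 and det B = −6, so the characteristic polynomial is λ² − (−1)λ + (−6) with roots −3 and 2.
Eigenvectors give P = [[1, 3], [1, 2]] with P⁻¹ = [[−2, 3], [1, −1]], and B = P·diag(−3, 2)·P⁻¹.
Then B⁷ = P·diag(−2187, 128)·P⁻¹ = [[−2187, 384], [−2187, 256]] · [[−2, 3], [1, −1]] = [[4758, −6945], [4630, −6817]].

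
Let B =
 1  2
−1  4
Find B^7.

[[−1931, 4118], [−2059, 4246]]

tr B = 5 and det B = 6, so the characteristic polynomial is λ² − (5)λ + (6) with roots 3 and 2.
Eigenvectors give P = [[1, −2], [1, −1]] with P⁻¹ = [[−1, 2], [−1, 1]], and B = P·diag(3, 2)·P⁻¹.
Then B^7 = P·diag(2187, 128)·P⁻¹ = [[2187, −256], [2187, −128]] · [[−1, 2], [−1, 1]] = [[−1931, 4118], [−2059, 4246]].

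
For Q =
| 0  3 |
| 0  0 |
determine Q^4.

Q is strictly triangular, hence nilpotent: Q^2 = 0, so Q^4 = 0.

[[0, 0], [0, 0]]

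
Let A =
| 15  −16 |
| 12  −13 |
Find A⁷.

[[8751, −8752], [6564, −6565]]

tr A = 2 and det A = −3, so the characteristic polynomial is λ² − (2)λ + (−3) with roots −1 and 3.
Eigenvectors give P = [[1, 4], [1, 3]] with P⁻¹ = [[−3, 4], [1, −1]], and A = P·diag(−1, 3)·P⁻¹.
Then A⁷ = P·diag(−1, 2187)·P⁻¹ = [[−1, 8748], [−1, 6561]] · [[−3, 4], [1, −1]] = [[8751, −8752], [6564, −6565]].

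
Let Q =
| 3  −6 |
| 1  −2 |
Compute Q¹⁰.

[[3, −6], [1, −2]]

Q² = Q (a projection; rank 1, trace 1), so Q¹⁰ = Q.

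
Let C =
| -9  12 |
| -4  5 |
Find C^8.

[[26241, -39360], [13120, -19679]]

tr C = -4 and det C = 3, so the characteristic polynomial is λ² − (-4)λ + (3) with roots -1 and -3.
Eigenvectors give P = [[-3, 2], [-2, 1]] with P⁻¹ = [[1, -2], [2, -3]], and C = P·diag(-1, -3)·P⁻¹.
Then C^8 = P·diag(1, 6561)·P⁻¹ = [[-3, 13122], [-2, 6561]] · [[1, -2], [2, -3]] = [[26241, -39360], [13120, -19679]].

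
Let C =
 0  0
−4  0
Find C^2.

[[0, 0], [0, 0]]

C is strictly triangular, hence nilpotent: C^2 = 0, so C^2 = 0.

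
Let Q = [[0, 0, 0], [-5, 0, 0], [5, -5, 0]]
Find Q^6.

Q is strictly triangular, hence nilpotent: Q^3 = 0, so Q^6 = 0.

[[0, 0, 0], [0, 0, 0], [0, 0, 0]]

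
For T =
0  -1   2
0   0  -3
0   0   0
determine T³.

T is strictly triangular, hence nilpotent: T³ = 0, so T³ = 0.

[[0, 0, 0], [0, 0, 0], [0, 0, 0]]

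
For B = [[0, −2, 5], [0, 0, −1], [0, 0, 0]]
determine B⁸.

[[0, 0, 0], [0, 0, 0], [0, 0, 0]]

B is strictly triangular, hence nilpotent: B³ = 0, so B⁸ = 0.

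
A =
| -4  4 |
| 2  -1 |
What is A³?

A² = [[24, -20], [-10, 9]]
A³ = [[-136, 116], [58, -49]]

[[-136, 116], [58, -49]]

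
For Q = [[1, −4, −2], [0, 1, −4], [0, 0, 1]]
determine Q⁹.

[[1, −36, 558], [0, 1, −36], [0, 0, 1]]

Q = I + N where N = [[0, −4, −2], [0, 0, −4], [0, 0, 0]] is strictly upper-triangular, so N³ = 0.
(I + N)⁹ = I + 9·N + 36·N² = [[1, −36, 558], [0, 1, −36], [0, 0, 1]].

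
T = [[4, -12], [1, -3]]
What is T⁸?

T² = T (a projection; rank 1, trace 1), so T⁸ = T.

[[4, -12], [1, -3]]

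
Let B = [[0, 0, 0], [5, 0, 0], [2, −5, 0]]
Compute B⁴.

[[0, 0, 0], [0, 0, 0], [0, 0, 0]]

B is strictly triangular, hence nilpotent: B³ = 0, so B⁴ = 0.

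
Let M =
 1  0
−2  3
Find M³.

[[1, 0], [−26, 27]]

M² = [[1, 0], [−8, 9]]
M³ = [[1, 0], [−26, 27]]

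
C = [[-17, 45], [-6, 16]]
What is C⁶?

tr C = -1 and det C = -2, so the characteristic polynomial is λ² − (-1)λ + (-2) with roots 1 and -2.
Eigenvectors give P = [[-5, 3], [-2, 1]] with P⁻¹ = [[1, -3], [2, -5]], and C = P·diag(1, -2)·P⁻¹.
Then C⁶ = P·diag(1, 64)·P⁻¹ = [[-5, 192], [-2, 64]] · [[1, -3], [2, -5]] = [[379, -945], [126, -314]].

[[379, -945], [126, -314]]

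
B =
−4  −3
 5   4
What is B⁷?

[[−4, −3], [5, 4]]

B² = I (check: tr B = 0 and det B = −1), so B⁷ = B since 7 is odd.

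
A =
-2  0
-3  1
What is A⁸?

[[256, 0], [255, 1]]

tr A = -1 and det A = -2, so the characteristic polynomial is λ² − (-1)λ + (-2) with roots 1 and -2.
Eigenvectors give P = [[0, 1], [1, 1]] with P⁻¹ = [[-1, 1], [1, 0]], and A = P·diag(1, -2)·P⁻¹.
Then A⁸ = P·diag(1, 256)·P⁻¹ = [[0, 256], [1, 256]] · [[-1, 1], [1, 0]] = [[256, 0], [255, 1]].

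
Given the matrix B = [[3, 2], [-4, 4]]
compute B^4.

[[-391, 126], [-252, -328]]

B^2 = [[1, 14], [-28, 8]]
B^3 = [[-53, 58], [-116, -24]]
B^4 = [[-391, 126], [-252, -328]]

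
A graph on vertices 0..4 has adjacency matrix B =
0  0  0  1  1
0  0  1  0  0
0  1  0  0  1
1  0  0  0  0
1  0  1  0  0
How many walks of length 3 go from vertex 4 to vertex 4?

The number of length-3 walks from vertex 4 to vertex 4 is entry (4,4) of B^3, where B is the adjacency matrix.
B^2 = [[2, 0, 1, 0, 0], [0, 1, 0, 0, 1], [1, 0, 2, 0, 0], [0, 0, 0, 1, 1], [0, 1, 0, 1, 2]]
B^3 = [[0, 1, 0, 2, 3], [1, 0, 2, 0, 0], [0, 2, 0, 1, 3], [2, 0, 1, 0, 0], [3, 0, 3, 0, 0]]

0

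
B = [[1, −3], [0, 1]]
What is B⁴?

B = I + N where N = [[0, −3], [0, 0]] is strictly upper-triangular, so N² = 0.
(I + N)⁴ = I + 4·N = [[1, −12], [0, 1]].

[[1, −12], [0, 1]]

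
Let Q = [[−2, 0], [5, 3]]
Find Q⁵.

tr Q = 1 and det Q = −6, so the characteristic polynomial is λ² − (1)λ + (−6) with roots 3 and −2.
Eigenvectors give P = [[0, −1], [1, 1]] with P⁻¹ = [[1, 1], [−1, 0]], and Q = P·diag(3, −2)·P⁻¹.
Then Q⁵ = P·diag(243, −32)·P⁻¹ = [[0, 32], [243, −32]] · [[1, 1], [−1, 0]] = [[−32, 0], [275, 243]].

[[−32, 0], [275, 243]]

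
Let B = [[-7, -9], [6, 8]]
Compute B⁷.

[[-259, -387], [258, 386]]

tr B = 1 and det B = -2, so the characteristic polynomial is λ² − (1)λ + (-2) with roots 2 and -1.
Eigenvectors give P = [[1, 3], [-1, -2]] with P⁻¹ = [[-2, -3], [1, 1]], and B = P·diag(2, -1)·P⁻¹.
Then B⁷ = P·diag(128, -1)·P⁻¹ = [[128, -3], [-128, 2]] · [[-2, -3], [1, 1]] = [[-259, -387], [258, 386]].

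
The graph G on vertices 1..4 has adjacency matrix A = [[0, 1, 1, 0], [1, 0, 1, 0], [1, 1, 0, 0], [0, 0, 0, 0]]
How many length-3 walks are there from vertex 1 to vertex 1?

2

The number of length-3 walks from vertex 1 to vertex 1 is entry (1,1) of A³, where A is the adjacency matrix.
A² = [[2, 1, 1, 0], [1, 2, 1, 0], [1, 1, 2, 0], [0, 0, 0, 0]]
A³ = [[2, 3, 3, 0], [3, 2, 3, 0], [3, 3, 2, 0], [0, 0, 0, 0]]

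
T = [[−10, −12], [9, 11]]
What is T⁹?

tr T = 1 and det T = −2, so the characteristic polynomial is λ² − (1)λ + (−2) with roots 2 and −1.
Eigenvectors give P = [[−1, 4], [1, −3]] with P⁻¹ = [[3, 4], [1, 1]], and T = P·diag(2, −1)·P⁻¹.
Then T⁹ = P·diag(512, −1)·P⁻¹ = [[−512, −4], [512, 3]] · [[3, 4], [1, 1]] = [[−1540, −2052], [1539, 2051]].

[[−1540, −2052], [1539, 2051]]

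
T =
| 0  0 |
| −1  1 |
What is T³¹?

T² = T (a projection; rank 1, trace 1), so T³¹ = T.

[[0, 0], [−1, 1]]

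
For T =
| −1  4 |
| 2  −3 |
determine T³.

T² = [[9, −16], [−8, 17]]
T³ = [[−41, 84], [42, −83]]

[[−41, 84], [42, −83]]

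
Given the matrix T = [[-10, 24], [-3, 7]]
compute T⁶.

[[568, -1512], [189, -503]]

tr T = -3 and det T = 2, so the characteristic polynomial is λ² − (-3)λ + (2) with roots -1 and -2.
Eigenvectors give P = [[-8, 3], [-3, 1]] with P⁻¹ = [[1, -3], [3, -8]], and T = P·diag(-1, -2)·P⁻¹.
Then T⁶ = P·diag(1, 64)·P⁻¹ = [[-8, 192], [-3, 64]] · [[1, -3], [3, -8]] = [[568, -1512], [189, -503]].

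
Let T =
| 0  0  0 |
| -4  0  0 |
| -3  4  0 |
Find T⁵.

[[0, 0, 0], [0, 0, 0], [0, 0, 0]]

T is strictly triangular, hence nilpotent: T³ = 0, so T⁵ = 0.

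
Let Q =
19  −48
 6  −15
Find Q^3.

[[235, −624], [78, −207]]

tr Q = 4 and det Q = 3, so the characteristic polynomial is λ² − (4)λ + (3) with roots 3 and 1.
Eigenvectors give P = [[3, −8], [1, −3]] with P⁻¹ = [[3, −8], [1, −3]], and Q = P·diag(3, 1)·P⁻¹.
Then Q^3 = P·diag(27, 1)·P⁻¹ = [[81, −8], [27, −3]] · [[3, −8], [1, −3]] = [[235, −624], [78, −207]].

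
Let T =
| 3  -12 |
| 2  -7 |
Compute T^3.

[[51, -156], [26, -79]]

tr T = -4 and det T = 3, so the characteristic polynomial is λ² − (-4)λ + (3) with roots -1 and -3.
Eigenvectors give P = [[-3, 2], [-1, 1]] with P⁻¹ = [[-1, 2], [-1, 3]], and T = P·diag(-1, -3)·P⁻¹.
Then T^3 = P·diag(-1, -27)·P⁻¹ = [[3, -54], [1, -27]] · [[-1, 2], [-1, 3]] = [[51, -156], [26, -79]].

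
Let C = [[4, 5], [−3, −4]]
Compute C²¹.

C² = I (check: tr C = 0 and det C = −1), so C²¹ = C since 21 is odd.

[[4, 5], [−3, −4]]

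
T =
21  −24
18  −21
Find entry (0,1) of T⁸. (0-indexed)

0

tr T = 0 and det T = −9, so the characteristic polynomial is λ² − (0)λ + (−9) with roots −3 and 3.
Eigenvectors give P = [[1, −4], [1, −3]] with P⁻¹ = [[−3, 4], [−1, 1]], and T = P·diag(−3, 3)·P⁻¹.
Then T⁸ = P·diag(6561, 6561)·P⁻¹ = [[6561, −26244], [6561, −19683]] · [[−3, 4], [−1, 1]] = [[6561, 0], [0, 6561]].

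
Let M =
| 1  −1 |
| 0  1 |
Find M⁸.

[[1, −8], [0, 1]]

M = I + N where N = [[0, −1], [0, 0]] is strictly upper-triangular, so N² = 0.
(I + N)⁸ = I + 8·N = [[1, −8], [0, 1]].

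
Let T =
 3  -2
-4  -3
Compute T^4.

[[289, 0], [0, 289]]

T^2 = [[17, 0], [0, 17]]
T^3 = [[51, -34], [-68, -51]]
T^4 = [[289, 0], [0, 289]]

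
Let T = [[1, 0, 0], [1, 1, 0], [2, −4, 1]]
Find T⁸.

T = I + N where N = [[0, 0, 0], [1, 0, 0], [2, −4, 0]] is strictly lower-triangular, so N³ = 0.
(I + N)⁸ = I + 8·N + 28·N² = [[1, 0, 0], [8, 1, 0], [−96, −32, 1]].

[[1, 0, 0], [8, 1, 0], [−96, −32, 1]]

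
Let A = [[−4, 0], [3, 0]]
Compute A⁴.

[[256, 0], [−192, 0]]

A² = [[16, 0], [−12, 0]]
A³ = [[−64, 0], [48, 0]]
A⁴ = [[256, 0], [−192, 0]]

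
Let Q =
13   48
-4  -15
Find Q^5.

tr Q = -2 and det Q = -3, so the characteristic polynomial is λ² − (-2)λ + (-3) with roots 1 and -3.
Eigenvectors give P = [[-4, 3], [1, -1]] with P⁻¹ = [[-1, -3], [-1, -4]], and Q = P·diag(1, -3)·P⁻¹.
Then Q^5 = P·diag(1, -243)·P⁻¹ = [[-4, -729], [1, 243]] · [[-1, -3], [-1, -4]] = [[733, 2928], [-244, -975]].

[[733, 2928], [-244, -975]]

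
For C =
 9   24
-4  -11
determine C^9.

[[39369, 118104], [-19684, -59051]]

tr C = -2 and det C = -3, so the characteristic polynomial is λ² − (-2)λ + (-3) with roots -3 and 1.
Eigenvectors give P = [[-2, -3], [1, 1]] with P⁻¹ = [[1, 3], [-1, -2]], and C = P·diag(-3, 1)·P⁻¹.
Then C^9 = P·diag(-19683, 1)·P⁻¹ = [[39366, -3], [-19683, 1]] · [[1, 3], [-1, -2]] = [[39369, 118104], [-19684, -59051]].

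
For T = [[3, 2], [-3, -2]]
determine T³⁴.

[[3, 2], [-3, -2]]

T² = T (a projection; rank 1, trace 1), so T³⁴ = T.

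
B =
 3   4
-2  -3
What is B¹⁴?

[[1, 0], [0, 1]]

B² = I (check: tr B = 0 and det B = -1), so B¹⁴ = I since 14 is even.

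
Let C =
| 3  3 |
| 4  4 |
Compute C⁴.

[[1029, 1029], [1372, 1372]]

C² = [[21, 21], [28, 28]]
C³ = [[147, 147], [196, 196]]
C⁴ = [[1029, 1029], [1372, 1372]]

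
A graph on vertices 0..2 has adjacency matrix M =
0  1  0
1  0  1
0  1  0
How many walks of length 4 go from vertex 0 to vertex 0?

2

The number of length-4 walks from vertex 0 to vertex 0 is entry (0,0) of M⁴, where M is the adjacency matrix.
M² = [[1, 0, 1], [0, 2, 0], [1, 0, 1]]
M³ = [[0, 2, 0], [2, 0, 2], [0, 2, 0]]
M⁴ = [[2, 0, 2], [0, 4, 0], [2, 0, 2]]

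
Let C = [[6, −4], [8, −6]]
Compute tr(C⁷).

tr C = 0 and det C = −4, so the characteristic polynomial is λ² − (0)λ + (−4) with roots 2 and −2.
Eigenvectors give P = [[1, −1], [1, −2]] with P⁻¹ = [[2, −1], [1, −1]], and C = P·diag(2, −2)·P⁻¹.
Then C⁷ = P·diag(128, −128)·P⁻¹ = [[128, 128], [128, 256]] · [[2, −1], [1, −1]] = [[384, −256], [512, −384]].

0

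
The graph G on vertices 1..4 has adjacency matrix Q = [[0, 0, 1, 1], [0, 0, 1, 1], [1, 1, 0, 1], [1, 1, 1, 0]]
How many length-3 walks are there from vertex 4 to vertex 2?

5

The number of length-3 walks from vertex 4 to vertex 2 is entry (4,2) of Q³, where Q is the adjacency matrix.
Q² = [[2, 2, 1, 1], [2, 2, 1, 1], [1, 1, 3, 2], [1, 1, 2, 3]]
Q³ = [[2, 2, 5, 5], [2, 2, 5, 5], [5, 5, 4, 5], [5, 5, 5, 4]]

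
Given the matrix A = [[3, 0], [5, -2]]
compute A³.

[[27, 0], [35, -8]]

tr A = 1 and det A = -6, so the characteristic polynomial is λ² − (1)λ + (-6) with roots -2 and 3.
Eigenvectors give P = [[0, 1], [1, 1]] with P⁻¹ = [[-1, 1], [1, 0]], and A = P·diag(-2, 3)·P⁻¹.
Then A³ = P·diag(-8, 27)·P⁻¹ = [[0, 27], [-8, 27]] · [[-1, 1], [1, 0]] = [[27, 0], [35, -8]].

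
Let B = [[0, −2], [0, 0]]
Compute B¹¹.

B is strictly triangular, hence nilpotent: B² = 0, so B¹¹ = 0.

[[0, 0], [0, 0]]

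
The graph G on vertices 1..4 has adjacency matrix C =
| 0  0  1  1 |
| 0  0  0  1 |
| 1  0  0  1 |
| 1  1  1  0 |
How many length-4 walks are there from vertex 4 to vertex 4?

11

The number of length-4 walks from vertex 4 to vertex 4 is entry (4,4) of C⁴, where C is the adjacency matrix.
C² = [[2, 1, 1, 1], [1, 1, 1, 0], [1, 1, 2, 1], [1, 0, 1, 3]]
C³ = [[2, 1, 3, 4], [1, 0, 1, 3], [3, 1, 2, 4], [4, 3, 4, 2]]
C⁴ = [[7, 4, 6, 6], [4, 3, 4, 2], [6, 4, 7, 6], [6, 2, 6, 11]]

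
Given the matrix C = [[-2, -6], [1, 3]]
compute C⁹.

C² = C (a projection; rank 1, trace 1), so C⁹ = C.

[[-2, -6], [1, 3]]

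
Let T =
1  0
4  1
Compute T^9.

[[1, 0], [36, 1]]

T = I + N where N = [[0, 0], [4, 0]] is strictly lower-triangular, so N^2 = 0.
(I + N)^9 = I + 9·N = [[1, 0], [36, 1]].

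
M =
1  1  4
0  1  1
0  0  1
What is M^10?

M = I + N where N = [[0, 1, 4], [0, 0, 1], [0, 0, 0]] is strictly upper-triangular, so N^3 = 0.
(I + N)^10 = I + 10·N + 45·N^2 = [[1, 10, 85], [0, 1, 10], [0, 0, 1]].

[[1, 10, 85], [0, 1, 10], [0, 0, 1]]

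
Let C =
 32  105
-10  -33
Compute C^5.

[[1682, 5775], [-550, -1893]]

tr C = -1 and det C = -6, so the characteristic polynomial is λ² − (-1)λ + (-6) with roots 2 and -3.
Eigenvectors give P = [[7, -3], [-2, 1]] with P⁻¹ = [[1, 3], [2, 7]], and C = P·diag(2, -3)·P⁻¹.
Then C^5 = P·diag(32, -243)·P⁻¹ = [[224, 729], [-64, -243]] · [[1, 3], [2, 7]] = [[1682, 5775], [-550, -1893]].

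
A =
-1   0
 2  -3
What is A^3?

tr A = -4 and det A = 3, so the characteristic polynomial is λ² − (-4)λ + (3) with roots -1 and -3.
Eigenvectors give P = [[1, 0], [1, -1]] with P⁻¹ = [[1, 0], [1, -1]], and A = P·diag(-1, -3)·P⁻¹.
Then A^3 = P·diag(-1, -27)·P⁻¹ = [[-1, 0], [-1, 27]] · [[1, 0], [1, -1]] = [[-1, 0], [26, -27]].

[[-1, 0], [26, -27]]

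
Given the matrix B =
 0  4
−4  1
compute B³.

B² = [[−16, 4], [−4, −15]]
B³ = [[−16, −60], [60, −31]]

[[−16, −60], [60, −31]]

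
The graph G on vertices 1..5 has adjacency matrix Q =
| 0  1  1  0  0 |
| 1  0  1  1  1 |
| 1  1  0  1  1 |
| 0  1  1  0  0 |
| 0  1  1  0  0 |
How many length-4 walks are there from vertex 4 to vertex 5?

14

The number of length-4 walks from vertex 4 to vertex 5 is entry (4,5) of Q^4, where Q is the adjacency matrix.
Q^2 = [[2, 1, 1, 2, 2], [1, 4, 3, 1, 1], [1, 3, 4, 1, 1], [2, 1, 1, 2, 2], [2, 1, 1, 2, 2]]
Q^3 = [[2, 7, 7, 2, 2], [7, 6, 7, 7, 7], [7, 7, 6, 7, 7], [2, 7, 7, 2, 2], [2, 7, 7, 2, 2]]
Q^4 = [[14, 13, 13, 14, 14], [13, 28, 27, 13, 13], [13, 27, 28, 13, 13], [14, 13, 13, 14, 14], [14, 13, 13, 14, 14]]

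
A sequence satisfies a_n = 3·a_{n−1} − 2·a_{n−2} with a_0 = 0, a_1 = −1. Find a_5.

−31

With companion matrix T = [[3, −2], [1, 0]], [a_n, a_{n−1}]ᵀ = T·[a_{n−1}, a_{n−2}]ᵀ, so [a_5, a_4]ᵀ = T^4·[a_1, a_0]ᵀ.
T^4 = [[31, −30], [15, −14]], giving [a_5, a_4]ᵀ = [[−31], [−15]].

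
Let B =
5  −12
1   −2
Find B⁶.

[[253, −756], [63, −188]]

tr B = 3 and det B = 2, so the characteristic polynomial is λ² − (3)λ + (2) with roots 1 and 2.
Eigenvectors give P = [[3, 4], [1, 1]] with P⁻¹ = [[−1, 4], [1, −3]], and B = P·diag(1, 2)·P⁻¹.
Then B⁶ = P·diag(1, 64)·P⁻¹ = [[3, 256], [1, 64]] · [[−1, 4], [1, −3]] = [[253, −756], [63, −188]].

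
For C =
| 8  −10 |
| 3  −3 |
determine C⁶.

tr C = 5 and det C = 6, so the characteristic polynomial is λ² − (5)λ + (6) with roots 2 and 3.
Eigenvectors give P = [[−5, −2], [−3, −1]] with P⁻¹ = [[1, −2], [−3, 5]], and C = P·diag(2, 3)·P⁻¹.
Then C⁶ = P·diag(64, 729)·P⁻¹ = [[−320, −1458], [−192, −729]] · [[1, −2], [−3, 5]] = [[4054, −6650], [1995, −3261]].

[[4054, −6650], [1995, −3261]]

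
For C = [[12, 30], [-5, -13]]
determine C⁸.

[[-12354, -37830], [6305, 19171]]

tr C = -1 and det C = -6, so the characteristic polynomial is λ² − (-1)λ + (-6) with roots -3 and 2.
Eigenvectors give P = [[-2, -3], [1, 1]] with P⁻¹ = [[1, 3], [-1, -2]], and C = P·diag(-3, 2)·P⁻¹.
Then C⁸ = P·diag(6561, 256)·P⁻¹ = [[-13122, -768], [6561, 256]] · [[1, 3], [-1, -2]] = [[-12354, -37830], [6305, 19171]].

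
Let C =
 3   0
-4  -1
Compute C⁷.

[[2187, 0], [-2188, -1]]

tr C = 2 and det C = -3, so the characteristic polynomial is λ² − (2)λ + (-3) with roots 3 and -1.
Eigenvectors give P = [[-1, 0], [1, 1]] with P⁻¹ = [[-1, 0], [1, 1]], and C = P·diag(3, -1)·P⁻¹.
Then C⁷ = P·diag(2187, -1)·P⁻¹ = [[-2187, 0], [2187, -1]] · [[-1, 0], [1, 1]] = [[2187, 0], [-2188, -1]].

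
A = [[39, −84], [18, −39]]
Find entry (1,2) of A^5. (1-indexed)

tr A = 0 and det A = −9, so the characteristic polynomial is λ² − (0)λ + (−9) with roots −3 and 3.
Eigenvectors give P = [[2, 7], [1, 3]] with P⁻¹ = [[−3, 7], [1, −2]], and A = P·diag(−3, 3)·P⁻¹.
Then A^5 = P·diag(−243, 243)·P⁻¹ = [[−486, 1701], [−243, 729]] · [[−3, 7], [1, −2]] = [[3159, −6804], [1458, −3159]].

−6804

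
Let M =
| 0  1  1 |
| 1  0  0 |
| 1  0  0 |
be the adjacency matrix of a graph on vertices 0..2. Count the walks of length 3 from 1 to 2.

The number of length-3 walks from vertex 1 to vertex 2 is entry (1,2) of M^3, where M is the adjacency matrix.
M^2 = [[2, 0, 0], [0, 1, 1], [0, 1, 1]]
M^3 = [[0, 2, 2], [2, 0, 0], [2, 0, 0]]

0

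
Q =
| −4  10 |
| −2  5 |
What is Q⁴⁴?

[[−4, 10], [−2, 5]]

Q² = Q (a projection; rank 1, trace 1), so Q⁴⁴ = Q.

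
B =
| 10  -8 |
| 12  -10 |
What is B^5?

tr B = 0 and det B = -4, so the characteristic polynomial is λ² − (0)λ + (-4) with roots -2 and 2.
Eigenvectors give P = [[2, 1], [3, 1]] with P⁻¹ = [[-1, 1], [3, -2]], and B = P·diag(-2, 2)·P⁻¹.
Then B^5 = P·diag(-32, 32)·P⁻¹ = [[-64, 32], [-96, 32]] · [[-1, 1], [3, -2]] = [[160, -128], [192, -160]].

[[160, -128], [192, -160]]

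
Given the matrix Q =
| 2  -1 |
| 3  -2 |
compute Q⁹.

Q² = I (check: tr Q = 0 and det Q = -1), so Q⁹ = Q since 9 is odd.

[[2, -1], [3, -2]]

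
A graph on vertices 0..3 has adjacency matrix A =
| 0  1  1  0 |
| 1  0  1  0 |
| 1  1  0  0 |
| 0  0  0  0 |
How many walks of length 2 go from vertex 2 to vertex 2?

2

The number of length-2 walks from vertex 2 to vertex 2 is entry (2,2) of A², where A is the adjacency matrix.
A² = [[2, 1, 1, 0], [1, 2, 1, 0], [1, 1, 2, 0], [0, 0, 0, 0]]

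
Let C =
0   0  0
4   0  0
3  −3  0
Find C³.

C is strictly triangular, hence nilpotent: C³ = 0, so C³ = 0.

[[0, 0, 0], [0, 0, 0], [0, 0, 0]]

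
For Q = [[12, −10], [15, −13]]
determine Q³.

[[78, −70], [105, −97]]

tr Q = −1 and det Q = −6, so the characteristic polynomial is λ² − (−1)λ + (−6) with roots −3 and 2.
Eigenvectors give P = [[−2, 1], [−3, 1]] with P⁻¹ = [[1, −1], [3, −2]], and Q = P·diag(−3, 2)·P⁻¹.
Then Q³ = P·diag(−27, 8)·P⁻¹ = [[54, 8], [81, 8]] · [[1, −1], [3, −2]] = [[78, −70], [105, −97]].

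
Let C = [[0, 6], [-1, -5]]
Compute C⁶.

[[-1266, -3990], [665, 2059]]

tr C = -5 and det C = 6, so the characteristic polynomial is λ² − (-5)λ + (6) with roots -3 and -2.
Eigenvectors give P = [[2, -3], [-1, 1]] with P⁻¹ = [[-1, -3], [-1, -2]], and C = P·diag(-3, -2)·P⁻¹.
Then C⁶ = P·diag(729, 64)·P⁻¹ = [[1458, -192], [-729, 64]] · [[-1, -3], [-1, -2]] = [[-1266, -3990], [665, 2059]].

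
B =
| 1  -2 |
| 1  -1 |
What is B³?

B² = [[-1, 0], [0, -1]]
B³ = [[-1, 2], [-1, 1]]

[[-1, 2], [-1, 1]]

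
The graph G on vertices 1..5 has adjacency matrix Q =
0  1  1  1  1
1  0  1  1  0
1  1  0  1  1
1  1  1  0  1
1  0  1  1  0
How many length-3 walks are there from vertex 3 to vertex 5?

The number of length-3 walks from vertex 3 to vertex 5 is entry (3,5) of Q³, where Q is the adjacency matrix.
Q² = [[4, 2, 3, 3, 2], [2, 3, 2, 2, 3], [3, 2, 4, 3, 2], [3, 2, 3, 4, 2], [2, 3, 2, 2, 3]]
Q³ = [[10, 10, 11, 11, 10], [10, 6, 10, 10, 6], [11, 10, 10, 11, 10], [11, 10, 11, 10, 10], [10, 6, 10, 10, 6]]

10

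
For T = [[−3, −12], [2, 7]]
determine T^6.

tr T = 4 and det T = 3, so the characteristic polynomial is λ² − (4)λ + (3) with roots 1 and 3.
Eigenvectors give P = [[−3, −2], [1, 1]] with P⁻¹ = [[−1, −2], [1, 3]], and T = P·diag(1, 3)·P⁻¹.
Then T^6 = P·diag(1, 729)·P⁻¹ = [[−3, −1458], [1, 729]] · [[−1, −2], [1, 3]] = [[−1455, −4368], [728, 2185]].

[[−1455, −4368], [728, 2185]]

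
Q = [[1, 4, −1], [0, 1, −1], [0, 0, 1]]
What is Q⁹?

[[1, 36, −153], [0, 1, −9], [0, 0, 1]]

Q = I + N where N = [[0, 4, −1], [0, 0, −1], [0, 0, 0]] is strictly upper-triangular, so N³ = 0.
(I + N)⁹ = I + 9·N + 36·N² = [[1, 36, −153], [0, 1, −9], [0, 0, 1]].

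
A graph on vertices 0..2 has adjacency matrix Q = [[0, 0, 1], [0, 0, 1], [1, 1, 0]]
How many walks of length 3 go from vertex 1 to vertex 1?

0

The number of length-3 walks from vertex 1 to vertex 1 is entry (1,1) of Q³, where Q is the adjacency matrix.
Q² = [[1, 1, 0], [1, 1, 0], [0, 0, 2]]
Q³ = [[0, 0, 2], [0, 0, 2], [2, 2, 0]]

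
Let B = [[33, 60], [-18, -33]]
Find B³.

tr B = 0 and det B = -9, so the characteristic polynomial is λ² − (0)λ + (-9) with roots 3 and -3.
Eigenvectors give P = [[-2, -5], [1, 3]] with P⁻¹ = [[-3, -5], [1, 2]], and B = P·diag(3, -3)·P⁻¹.
Then B³ = P·diag(27, -27)·P⁻¹ = [[-54, 135], [27, -81]] · [[-3, -5], [1, 2]] = [[297, 540], [-162, -297]].

[[297, 540], [-162, -297]]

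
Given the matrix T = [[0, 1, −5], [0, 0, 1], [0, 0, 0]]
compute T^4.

[[0, 0, 0], [0, 0, 0], [0, 0, 0]]

T is strictly triangular, hence nilpotent: T^3 = 0, so T^4 = 0.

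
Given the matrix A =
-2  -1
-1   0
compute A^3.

[[-12, -5], [-5, -2]]

A^2 = [[5, 2], [2, 1]]
A^3 = [[-12, -5], [-5, -2]]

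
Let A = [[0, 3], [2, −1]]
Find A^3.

[[−6, 21], [14, −13]]

A^2 = [[6, −3], [−2, 7]]
A^3 = [[−6, 21], [14, −13]]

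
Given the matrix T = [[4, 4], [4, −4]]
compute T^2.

[[32, 0], [0, 32]]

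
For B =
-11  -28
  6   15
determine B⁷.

tr B = 4 and det B = 3, so the characteristic polynomial is λ² − (4)λ + (3) with roots 1 and 3.
Eigenvectors give P = [[7, -2], [-3, 1]] with P⁻¹ = [[1, 2], [3, 7]], and B = P·diag(1, 3)·P⁻¹.
Then B⁷ = P·diag(1, 2187)·P⁻¹ = [[7, -4374], [-3, 2187]] · [[1, 2], [3, 7]] = [[-13115, -30604], [6558, 15303]].

[[-13115, -30604], [6558, 15303]]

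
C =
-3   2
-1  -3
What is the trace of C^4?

C^2 = [[7, -12], [6, 7]]
C^3 = [[-9, 50], [-25, -9]]
C^4 = [[-23, -168], [84, -23]]

-46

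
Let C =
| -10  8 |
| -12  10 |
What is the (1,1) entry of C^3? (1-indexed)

-40

tr C = 0 and det C = -4, so the characteristic polynomial is λ² − (0)λ + (-4) with roots 2 and -2.
Eigenvectors give P = [[-2, 1], [-3, 1]] with P⁻¹ = [[1, -1], [3, -2]], and C = P·diag(2, -2)·P⁻¹.
Then C^3 = P·diag(8, -8)·P⁻¹ = [[-16, -8], [-24, -8]] · [[1, -1], [3, -2]] = [[-40, 32], [-48, 40]].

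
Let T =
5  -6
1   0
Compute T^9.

tr T = 5 and det T = 6, so the characteristic polynomial is λ² − (5)λ + (6) with roots 2 and 3.
Eigenvectors give P = [[-2, -3], [-1, -1]] with P⁻¹ = [[1, -3], [-1, 2]], and T = P·diag(2, 3)·P⁻¹.
Then T^9 = P·diag(512, 19683)·P⁻¹ = [[-1024, -59049], [-512, -19683]] · [[1, -3], [-1, 2]] = [[58025, -115026], [19171, -37830]].

[[58025, -115026], [19171, -37830]]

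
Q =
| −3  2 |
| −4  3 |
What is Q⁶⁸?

Q² = I (check: tr Q = 0 and det Q = −1), so Q⁶⁸ = I since 68 is even.

[[1, 0], [0, 1]]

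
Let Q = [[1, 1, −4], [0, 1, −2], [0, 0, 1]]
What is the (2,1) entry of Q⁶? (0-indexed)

Q = I + N where N = [[0, 1, −4], [0, 0, −2], [0, 0, 0]] is strictly upper-triangular, so N³ = 0.
(I + N)⁶ = I + 6·N + 15·N² = [[1, 6, −54], [0, 1, −12], [0, 0, 1]].

0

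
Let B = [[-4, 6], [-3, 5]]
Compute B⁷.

[[-130, 258], [-129, 257]]

tr B = 1 and det B = -2, so the characteristic polynomial is λ² − (1)λ + (-2) with roots 2 and -1.
Eigenvectors give P = [[-1, 2], [-1, 1]] with P⁻¹ = [[1, -2], [1, -1]], and B = P·diag(2, -1)·P⁻¹.
Then B⁷ = P·diag(128, -1)·P⁻¹ = [[-128, -2], [-128, -1]] · [[1, -2], [1, -1]] = [[-130, 258], [-129, 257]].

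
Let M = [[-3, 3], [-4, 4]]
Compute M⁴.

[[-3, 3], [-4, 4]]

M² = [[-3, 3], [-4, 4]]
M³ = [[-3, 3], [-4, 4]]
M⁴ = [[-3, 3], [-4, 4]]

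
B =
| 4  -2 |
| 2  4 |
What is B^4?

[[-112, -384], [384, -112]]

B^2 = [[12, -16], [16, 12]]
B^3 = [[16, -88], [88, 16]]
B^4 = [[-112, -384], [384, -112]]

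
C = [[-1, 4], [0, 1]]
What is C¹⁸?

[[1, 0], [0, 1]]

C² = I (check: tr C = 0 and det C = -1), so C¹⁸ = I since 18 is even.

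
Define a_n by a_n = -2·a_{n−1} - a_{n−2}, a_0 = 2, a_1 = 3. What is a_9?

With companion matrix T = [[-2, -1], [1, 0]], [a_n, a_{n−1}]ᵀ = T·[a_{n−1}, a_{n−2}]ᵀ, so [a_9, a_8]ᵀ = T⁸·[a_1, a_0]ᵀ.
T⁸ = [[9, 8], [-8, -7]], giving [a_9, a_8]ᵀ = [[43], [-38]].

43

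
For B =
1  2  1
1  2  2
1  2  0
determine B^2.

[[4, 8, 5], [5, 10, 5], [3, 6, 5]]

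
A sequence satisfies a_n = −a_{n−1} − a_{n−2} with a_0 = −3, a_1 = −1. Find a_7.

−1

With companion matrix M = [[−1, −1], [1, 0]], [a_n, a_{n−1}]ᵀ = M·[a_{n−1}, a_{n−2}]ᵀ, so [a_7, a_6]ᵀ = M^6·[a_1, a_0]ᵀ.
M^6 = [[1, 0], [0, 1]], giving [a_7, a_6]ᵀ = [[−1], [−3]].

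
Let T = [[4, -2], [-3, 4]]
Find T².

[[22, -16], [-24, 22]]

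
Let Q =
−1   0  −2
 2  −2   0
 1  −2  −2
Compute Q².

[[−1, 4, 6], [−6, 4, −4], [−7, 8, 2]]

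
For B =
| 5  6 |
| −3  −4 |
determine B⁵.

tr B = 1 and det B = −2, so the characteristic polynomial is λ² − (1)λ + (−2) with roots −1 and 2.
Eigenvectors give P = [[−1, −2], [1, 1]] with P⁻¹ = [[1, 2], [−1, −1]], and B = P·diag(−1, 2)·P⁻¹.
Then B⁵ = P·diag(−1, 32)·P⁻¹ = [[1, −64], [−1, 32]] · [[1, 2], [−1, −1]] = [[65, 66], [−33, −34]].

[[65, 66], [−33, −34]]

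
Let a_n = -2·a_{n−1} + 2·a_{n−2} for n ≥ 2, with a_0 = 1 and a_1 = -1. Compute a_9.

With companion matrix C = [[-2, 2], [1, 0]], [a_n, a_{n−1}]ᵀ = C·[a_{n−1}, a_{n−2}]ᵀ, so [a_9, a_8]ᵀ = C^8·[a_1, a_0]ᵀ.
C^8 = [[2448, -1792], [-896, 656]], giving [a_9, a_8]ᵀ = [[-4240], [1552]].

-4240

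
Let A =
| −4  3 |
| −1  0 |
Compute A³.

A² = [[13, −12], [4, −3]]
A³ = [[−40, 39], [−13, 12]]

[[−40, 39], [−13, 12]]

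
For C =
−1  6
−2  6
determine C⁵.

tr C = 5 and det C = 6, so the characteristic polynomial is λ² − (5)λ + (6) with roots 3 and 2.
Eigenvectors give P = [[−3, 2], [−2, 1]] with P⁻¹ = [[1, −2], [2, −3]], and C = P·diag(3, 2)·P⁻¹.
Then C⁵ = P·diag(243, 32)·P⁻¹ = [[−729, 64], [−486, 32]] · [[1, −2], [2, −3]] = [[−601, 1266], [−422, 876]].

[[−601, 1266], [−422, 876]]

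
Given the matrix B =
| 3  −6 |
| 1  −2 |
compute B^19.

[[3, −6], [1, −2]]

B² = B (a projection; rank 1, trace 1), so B^19 = B.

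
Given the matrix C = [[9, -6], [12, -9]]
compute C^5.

[[729, -486], [972, -729]]

tr C = 0 and det C = -9, so the characteristic polynomial is λ² − (0)λ + (-9) with roots 3 and -3.
Eigenvectors give P = [[1, -1], [1, -2]] with P⁻¹ = [[2, -1], [1, -1]], and C = P·diag(3, -3)·P⁻¹.
Then C^5 = P·diag(243, -243)·P⁻¹ = [[243, 243], [243, 486]] · [[2, -1], [1, -1]] = [[729, -486], [972, -729]].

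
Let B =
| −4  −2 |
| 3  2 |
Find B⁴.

B² = [[10, 4], [−6, −2]]
B³ = [[−28, −12], [18, 8]]
B⁴ = [[76, 32], [−48, −20]]

[[76, 32], [−48, −20]]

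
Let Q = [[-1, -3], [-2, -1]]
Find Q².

[[7, 6], [4, 7]]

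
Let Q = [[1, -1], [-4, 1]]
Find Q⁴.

[[41, -20], [-80, 41]]

Q² = [[5, -2], [-8, 5]]
Q³ = [[13, -7], [-28, 13]]
Q⁴ = [[41, -20], [-80, 41]]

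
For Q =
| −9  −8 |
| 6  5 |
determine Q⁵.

[[−969, −968], [726, 725]]

tr Q = −4 and det Q = 3, so the characteristic polynomial is λ² − (−4)λ + (3) with roots −1 and −3.
Eigenvectors give P = [[1, −4], [−1, 3]] with P⁻¹ = [[−3, −4], [−1, −1]], and Q = P·diag(−1, −3)·P⁻¹.
Then Q⁵ = P·diag(−1, −243)·P⁻¹ = [[−1, 972], [1, −729]] · [[−3, −4], [−1, −1]] = [[−969, −968], [726, 725]].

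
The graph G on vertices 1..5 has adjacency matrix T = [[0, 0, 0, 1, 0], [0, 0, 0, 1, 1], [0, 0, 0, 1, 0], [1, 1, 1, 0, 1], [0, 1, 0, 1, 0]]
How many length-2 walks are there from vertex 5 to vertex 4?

The number of length-2 walks from vertex 5 to vertex 4 is entry (5,4) of T^2, where T is the adjacency matrix.
T^2 = [[1, 1, 1, 0, 1], [1, 2, 1, 1, 1], [1, 1, 1, 0, 1], [0, 1, 0, 4, 1], [1, 1, 1, 1, 2]]

1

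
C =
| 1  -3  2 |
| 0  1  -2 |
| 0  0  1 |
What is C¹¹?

[[1, -33, 352], [0, 1, -22], [0, 0, 1]]

C = I + N where N = [[0, -3, 2], [0, 0, -2], [0, 0, 0]] is strictly upper-triangular, so N³ = 0.
(I + N)¹¹ = I + 11·N + 55·N² = [[1, -33, 352], [0, 1, -22], [0, 0, 1]].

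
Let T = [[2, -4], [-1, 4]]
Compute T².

[[8, -24], [-6, 20]]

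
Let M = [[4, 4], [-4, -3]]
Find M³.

M² = [[0, 4], [-4, -7]]
M³ = [[-16, -12], [12, 5]]

[[-16, -12], [12, 5]]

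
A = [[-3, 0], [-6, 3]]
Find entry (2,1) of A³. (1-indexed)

tr A = 0 and det A = -9, so the characteristic polynomial is λ² − (0)λ + (-9) with roots -3 and 3.
Eigenvectors give P = [[1, 0], [1, -1]] with P⁻¹ = [[1, 0], [1, -1]], and A = P·diag(-3, 3)·P⁻¹.
Then A³ = P·diag(-27, 27)·P⁻¹ = [[-27, 0], [-27, -27]] · [[1, 0], [1, -1]] = [[-27, 0], [-54, 27]].

-54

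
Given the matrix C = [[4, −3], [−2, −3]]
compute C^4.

[[490, −111], [−74, 231]]

C^2 = [[22, −3], [−2, 15]]
C^3 = [[94, −57], [−38, −39]]
C^4 = [[490, −111], [−74, 231]]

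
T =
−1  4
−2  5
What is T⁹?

tr T = 4 and det T = 3, so the characteristic polynomial is λ² − (4)λ + (3) with roots 3 and 1.
Eigenvectors give P = [[1, −2], [1, −1]] with P⁻¹ = [[−1, 2], [−1, 1]], and T = P·diag(3, 1)·P⁻¹.
Then T⁹ = P·diag(19683, 1)·P⁻¹ = [[19683, −2], [19683, −1]] · [[−1, 2], [−1, 1]] = [[−19681, 39364], [−19682, 39365]].

[[−19681, 39364], [−19682, 39365]]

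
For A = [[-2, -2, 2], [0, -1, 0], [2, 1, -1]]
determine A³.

[[-28, -30, 22], [0, -1, 0], [22, 23, -17]]

A² = [[8, 8, -6], [0, 1, 0], [-6, -6, 5]]
A³ = [[-28, -30, 22], [0, -1, 0], [22, 23, -17]]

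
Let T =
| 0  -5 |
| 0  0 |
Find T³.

T is strictly triangular, hence nilpotent: T² = 0, so T³ = 0.

[[0, 0], [0, 0]]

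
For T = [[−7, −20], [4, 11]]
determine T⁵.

[[−967, −2420], [484, 1211]]

tr T = 4 and det T = 3, so the characteristic polynomial is λ² − (4)λ + (3) with roots 1 and 3.
Eigenvectors give P = [[5, −2], [−2, 1]] with P⁻¹ = [[1, 2], [2, 5]], and T = P·diag(1, 3)·P⁻¹.
Then T⁵ = P·diag(1, 243)·P⁻¹ = [[5, −486], [−2, 243]] · [[1, 2], [2, 5]] = [[−967, −2420], [484, 1211]].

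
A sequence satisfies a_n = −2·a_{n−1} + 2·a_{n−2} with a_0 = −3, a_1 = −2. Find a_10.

With companion matrix M = [[−2, 2], [1, 0]], [a_n, a_{n−1}]ᵀ = M·[a_{n−1}, a_{n−2}]ᵀ, so [a_10, a_9]ᵀ = M⁹·[a_1, a_0]ᵀ.
M⁹ = [[−6688, 4896], [2448, −1792]], giving [a_10, a_9]ᵀ = [[−1312], [480]].

−1312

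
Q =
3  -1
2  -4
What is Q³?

[[23, -11], [22, -54]]

Q² = [[7, 1], [-2, 14]]
Q³ = [[23, -11], [22, -54]]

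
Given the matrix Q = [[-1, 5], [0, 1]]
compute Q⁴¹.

[[-1, 5], [0, 1]]

Q² = I (check: tr Q = 0 and det Q = -1), so Q⁴¹ = Q since 41 is odd.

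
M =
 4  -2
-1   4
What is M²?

[[18, -16], [-8, 18]]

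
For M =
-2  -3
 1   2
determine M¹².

M² = I (check: tr M = 0 and det M = -1), so M¹² = I since 12 is even.

[[1, 0], [0, 1]]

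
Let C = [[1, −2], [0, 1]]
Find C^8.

[[1, −16], [0, 1]]

C = I + N where N = [[0, −2], [0, 0]] is strictly upper-triangular, so N^2 = 0.
(I + N)^8 = I + 8·N = [[1, −16], [0, 1]].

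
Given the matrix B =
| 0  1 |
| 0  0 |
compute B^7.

B is strictly triangular, hence nilpotent: B^2 = 0, so B^7 = 0.

[[0, 0], [0, 0]]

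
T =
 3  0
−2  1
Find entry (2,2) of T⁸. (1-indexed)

1

tr T = 4 and det T = 3, so the characteristic polynomial is λ² − (4)λ + (3) with roots 3 and 1.
Eigenvectors give P = [[1, 0], [−1, −1]] with P⁻¹ = [[1, 0], [−1, −1]], and T = P·diag(3, 1)·P⁻¹.
Then T⁸ = P·diag(6561, 1)·P⁻¹ = [[6561, 0], [−6561, −1]] · [[1, 0], [−1, −1]] = [[6561, 0], [−6560, 1]].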